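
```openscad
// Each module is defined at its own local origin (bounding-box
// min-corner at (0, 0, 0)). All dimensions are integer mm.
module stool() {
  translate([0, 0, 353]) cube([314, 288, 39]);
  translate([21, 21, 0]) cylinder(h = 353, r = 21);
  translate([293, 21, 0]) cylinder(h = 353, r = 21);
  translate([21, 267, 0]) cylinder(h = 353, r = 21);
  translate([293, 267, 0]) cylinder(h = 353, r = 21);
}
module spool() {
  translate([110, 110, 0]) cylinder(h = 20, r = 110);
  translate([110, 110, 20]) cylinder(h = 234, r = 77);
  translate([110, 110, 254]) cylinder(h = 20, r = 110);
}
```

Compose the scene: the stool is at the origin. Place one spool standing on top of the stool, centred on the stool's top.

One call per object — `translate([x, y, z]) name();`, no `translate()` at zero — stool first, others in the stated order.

stool();
translate([47, 34, 392]) spool();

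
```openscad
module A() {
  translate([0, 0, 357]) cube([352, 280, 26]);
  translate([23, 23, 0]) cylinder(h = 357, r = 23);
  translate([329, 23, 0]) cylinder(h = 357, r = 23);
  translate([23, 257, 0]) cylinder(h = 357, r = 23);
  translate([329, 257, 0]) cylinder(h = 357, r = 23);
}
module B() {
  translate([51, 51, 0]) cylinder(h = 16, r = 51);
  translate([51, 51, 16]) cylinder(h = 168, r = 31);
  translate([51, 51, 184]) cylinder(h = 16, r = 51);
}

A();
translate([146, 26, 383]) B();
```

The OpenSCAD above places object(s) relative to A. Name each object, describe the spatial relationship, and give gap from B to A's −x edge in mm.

The spool's min-x is at 146; the stool's min-x is 0; gap = 146 mm.

A is a stool. B is a spool. The spool is on top of the stool. The gap from the spool to the stool's −x edge is 146 mm.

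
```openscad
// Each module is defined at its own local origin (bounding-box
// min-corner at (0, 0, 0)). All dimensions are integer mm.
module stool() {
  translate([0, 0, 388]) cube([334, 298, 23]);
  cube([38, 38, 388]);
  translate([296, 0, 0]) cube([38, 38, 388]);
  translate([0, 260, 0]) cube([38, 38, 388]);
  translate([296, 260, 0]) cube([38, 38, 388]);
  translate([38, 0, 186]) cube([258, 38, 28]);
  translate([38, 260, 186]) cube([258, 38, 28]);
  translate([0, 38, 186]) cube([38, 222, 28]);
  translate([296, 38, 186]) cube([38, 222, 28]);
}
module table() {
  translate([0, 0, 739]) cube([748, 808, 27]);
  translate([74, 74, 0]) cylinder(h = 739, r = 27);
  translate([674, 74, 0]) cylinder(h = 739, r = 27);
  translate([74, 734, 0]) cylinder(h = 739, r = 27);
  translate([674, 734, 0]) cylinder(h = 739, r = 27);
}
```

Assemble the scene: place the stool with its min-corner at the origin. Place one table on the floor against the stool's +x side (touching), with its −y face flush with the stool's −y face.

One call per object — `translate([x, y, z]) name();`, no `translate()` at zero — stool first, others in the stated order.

stool();
translate([334, 0, 0]) table();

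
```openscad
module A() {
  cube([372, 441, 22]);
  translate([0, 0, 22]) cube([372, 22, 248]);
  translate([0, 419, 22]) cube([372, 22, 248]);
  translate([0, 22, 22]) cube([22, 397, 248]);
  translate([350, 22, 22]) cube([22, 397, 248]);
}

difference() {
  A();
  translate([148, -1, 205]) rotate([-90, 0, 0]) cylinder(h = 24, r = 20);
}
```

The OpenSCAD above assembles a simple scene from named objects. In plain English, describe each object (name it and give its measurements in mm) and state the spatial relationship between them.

A is an open-topped rectangular box: outside dimensions 372×441×270 mm, with a uniform wall and base thickness of 22 mm. The base is a full 372×441 slab on the floor; four walls sit on top of the base. The front and back walls (the −y and +y sides) span the full width; the two side walls fit between them.

The open box has a circular hole of radius 20 mm through its front wall, centred at (x = 148, z = 205).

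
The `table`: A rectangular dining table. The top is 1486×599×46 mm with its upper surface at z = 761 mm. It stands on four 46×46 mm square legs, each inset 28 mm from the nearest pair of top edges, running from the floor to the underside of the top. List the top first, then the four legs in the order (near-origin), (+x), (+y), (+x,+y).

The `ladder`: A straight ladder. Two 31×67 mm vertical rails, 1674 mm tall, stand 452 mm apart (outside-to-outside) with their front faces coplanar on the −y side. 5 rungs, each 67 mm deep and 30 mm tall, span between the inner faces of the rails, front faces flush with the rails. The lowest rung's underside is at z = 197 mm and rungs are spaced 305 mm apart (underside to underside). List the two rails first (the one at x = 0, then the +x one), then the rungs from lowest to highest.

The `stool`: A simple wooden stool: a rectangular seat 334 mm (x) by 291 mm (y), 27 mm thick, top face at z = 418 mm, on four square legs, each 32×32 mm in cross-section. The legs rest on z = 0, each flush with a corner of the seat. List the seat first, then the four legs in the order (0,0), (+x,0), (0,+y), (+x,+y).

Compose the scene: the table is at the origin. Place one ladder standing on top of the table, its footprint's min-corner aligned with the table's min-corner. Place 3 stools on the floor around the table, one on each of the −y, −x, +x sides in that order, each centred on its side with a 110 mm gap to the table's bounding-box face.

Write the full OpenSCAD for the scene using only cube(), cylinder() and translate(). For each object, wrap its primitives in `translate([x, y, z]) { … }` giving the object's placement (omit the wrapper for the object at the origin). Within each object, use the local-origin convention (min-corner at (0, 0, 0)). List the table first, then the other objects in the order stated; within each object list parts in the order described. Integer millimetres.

translate([0, 0, 715]) cube([1486, 599, 46]);
translate([28, 28, 0]) cube([46, 46, 715]);
translate([1412, 28, 0]) cube([46, 46, 715]);
translate([28, 525, 0]) cube([46, 46, 715]);
translate([1412, 525, 0]) cube([46, 46, 715]);
translate([0, 0, 761]) {
  cube([31, 67, 1674]);
  translate([421, 0, 0]) cube([31, 67, 1674]);
  translate([31, 0, 197]) cube([390, 67, 30]);
  translate([31, 0, 502]) cube([390, 67, 30]);
  translate([31, 0, 807]) cube([390, 67, 30]);
  translate([31, 0, 1112]) cube([390, 67, 30]);
  translate([31, 0, 1417]) cube([390, 67, 30]);
}
translate([576, -401, 0]) {
  translate([0, 0, 391]) cube([334, 291, 27]);
  cube([32, 32, 391]);
  translate([302, 0, 0]) cube([32, 32, 391]);
  translate([0, 259, 0]) cube([32, 32, 391]);
  translate([302, 259, 0]) cube([32, 32, 391]);
}
translate([-444, 154, 0]) {
  translate([0, 0, 391]) cube([334, 291, 27]);
  cube([32, 32, 391]);
  translate([302, 0, 0]) cube([32, 32, 391]);
  translate([0, 259, 0]) cube([32, 32, 391]);
  translate([302, 259, 0]) cube([32, 32, 391]);
}
translate([1596, 154, 0]) {
  translate([0, 0, 391]) cube([334, 291, 27]);
  cube([32, 32, 391]);
  translate([302, 0, 0]) cube([32, 32, 391]);
  translate([0, 259, 0]) cube([32, 32, 391]);
  translate([302, 259, 0]) cube([32, 32, 391]);
}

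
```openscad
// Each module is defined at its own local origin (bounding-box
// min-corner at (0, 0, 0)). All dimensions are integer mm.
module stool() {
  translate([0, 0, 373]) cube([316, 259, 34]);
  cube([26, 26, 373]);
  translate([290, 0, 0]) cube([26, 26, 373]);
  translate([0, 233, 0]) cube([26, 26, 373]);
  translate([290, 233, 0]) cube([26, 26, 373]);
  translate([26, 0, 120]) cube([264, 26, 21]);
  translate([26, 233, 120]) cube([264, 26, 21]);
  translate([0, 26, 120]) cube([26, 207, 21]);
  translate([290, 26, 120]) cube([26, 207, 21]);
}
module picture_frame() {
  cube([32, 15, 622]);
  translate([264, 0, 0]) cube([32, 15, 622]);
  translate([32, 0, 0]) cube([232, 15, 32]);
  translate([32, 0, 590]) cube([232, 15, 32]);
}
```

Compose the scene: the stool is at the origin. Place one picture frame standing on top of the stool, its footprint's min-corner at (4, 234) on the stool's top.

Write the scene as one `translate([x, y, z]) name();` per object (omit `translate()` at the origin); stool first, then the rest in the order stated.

stool();
translate([4, 234, 407]) picture_frame();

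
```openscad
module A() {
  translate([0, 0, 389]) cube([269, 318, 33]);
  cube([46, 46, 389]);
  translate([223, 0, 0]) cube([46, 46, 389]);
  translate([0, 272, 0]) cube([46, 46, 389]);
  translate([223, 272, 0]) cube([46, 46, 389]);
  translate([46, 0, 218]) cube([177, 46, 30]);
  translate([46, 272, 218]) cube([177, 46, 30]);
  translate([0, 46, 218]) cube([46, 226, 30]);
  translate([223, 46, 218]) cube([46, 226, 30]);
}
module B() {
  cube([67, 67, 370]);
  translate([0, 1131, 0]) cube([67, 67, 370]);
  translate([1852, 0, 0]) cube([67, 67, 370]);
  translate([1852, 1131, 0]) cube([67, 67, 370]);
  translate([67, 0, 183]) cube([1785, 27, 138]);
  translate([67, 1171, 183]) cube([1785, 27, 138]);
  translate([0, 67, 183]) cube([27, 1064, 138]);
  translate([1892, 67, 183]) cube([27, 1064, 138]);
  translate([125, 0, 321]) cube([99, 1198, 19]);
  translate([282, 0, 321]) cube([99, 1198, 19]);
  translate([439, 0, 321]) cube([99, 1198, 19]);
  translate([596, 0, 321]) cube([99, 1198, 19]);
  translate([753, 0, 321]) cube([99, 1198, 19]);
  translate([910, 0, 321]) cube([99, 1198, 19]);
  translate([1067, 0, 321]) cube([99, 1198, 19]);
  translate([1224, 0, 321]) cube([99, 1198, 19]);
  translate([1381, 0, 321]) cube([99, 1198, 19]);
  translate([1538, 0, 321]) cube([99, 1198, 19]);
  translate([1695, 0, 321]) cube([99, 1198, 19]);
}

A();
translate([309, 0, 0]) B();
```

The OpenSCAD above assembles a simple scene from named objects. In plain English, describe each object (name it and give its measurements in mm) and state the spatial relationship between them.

A is a four-legged stool. The seat is a 269×318×33 mm slab whose top surface is at z = 422 mm; four square legs, each 46×46 mm in cross-section, run from the floor (z = 0) to the underside of the seat, each flush with a corner of the seat. Four stretchers, 46 mm wide and 30 mm tall, connect adjacent legs with their undersides at z = 218 mm, each running between the inner faces of the legs it joins and aligned with the legs' outer faces on the other axis.

B is a bed frame 1919 mm long (x) by 1198 mm wide (y). Four 67×67 mm corner posts, 370 mm tall, at the corners of the footprint. Four rails of 27 mm thickness and 138 mm height run between adjacent posts with their undersides at z = 183 mm, their outer faces flush with the outside of the frame (the two x-running rails run between the posts' inner faces; the two y-running rails run between the posts' inner faces). 11 slats, each 99 mm wide (x) and 19 mm thick, lie across the top of the two x-running rails, running the full 1198 mm width of the frame in y; the slats are evenly spaced along x between the inner faces of the end posts with equal gaps (rounded down to the nearest mm) at the −x end and between each pair — any rounding remainder accumulates at the +x end.

The bed frame is on the floor beside the stool on its +x side.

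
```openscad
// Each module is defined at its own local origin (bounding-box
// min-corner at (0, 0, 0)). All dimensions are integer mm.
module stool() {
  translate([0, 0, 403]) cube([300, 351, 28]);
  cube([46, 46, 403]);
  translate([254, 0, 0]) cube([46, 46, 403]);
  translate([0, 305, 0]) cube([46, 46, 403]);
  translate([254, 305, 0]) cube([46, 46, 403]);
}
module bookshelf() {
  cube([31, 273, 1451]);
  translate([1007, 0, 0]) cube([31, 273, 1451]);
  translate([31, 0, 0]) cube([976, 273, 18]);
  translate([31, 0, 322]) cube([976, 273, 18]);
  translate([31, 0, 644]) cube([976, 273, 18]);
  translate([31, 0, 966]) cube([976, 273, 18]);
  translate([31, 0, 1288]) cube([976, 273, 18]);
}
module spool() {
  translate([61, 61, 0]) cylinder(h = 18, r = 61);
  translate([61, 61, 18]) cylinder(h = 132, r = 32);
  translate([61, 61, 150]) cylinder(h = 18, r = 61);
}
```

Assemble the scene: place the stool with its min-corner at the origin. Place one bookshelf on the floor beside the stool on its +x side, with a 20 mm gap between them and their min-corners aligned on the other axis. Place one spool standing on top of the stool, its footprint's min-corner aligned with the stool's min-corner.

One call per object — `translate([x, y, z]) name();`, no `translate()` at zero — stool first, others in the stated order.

stool();
translate([320, 0, 0]) bookshelf();
translate([0, 0, 431]) spool();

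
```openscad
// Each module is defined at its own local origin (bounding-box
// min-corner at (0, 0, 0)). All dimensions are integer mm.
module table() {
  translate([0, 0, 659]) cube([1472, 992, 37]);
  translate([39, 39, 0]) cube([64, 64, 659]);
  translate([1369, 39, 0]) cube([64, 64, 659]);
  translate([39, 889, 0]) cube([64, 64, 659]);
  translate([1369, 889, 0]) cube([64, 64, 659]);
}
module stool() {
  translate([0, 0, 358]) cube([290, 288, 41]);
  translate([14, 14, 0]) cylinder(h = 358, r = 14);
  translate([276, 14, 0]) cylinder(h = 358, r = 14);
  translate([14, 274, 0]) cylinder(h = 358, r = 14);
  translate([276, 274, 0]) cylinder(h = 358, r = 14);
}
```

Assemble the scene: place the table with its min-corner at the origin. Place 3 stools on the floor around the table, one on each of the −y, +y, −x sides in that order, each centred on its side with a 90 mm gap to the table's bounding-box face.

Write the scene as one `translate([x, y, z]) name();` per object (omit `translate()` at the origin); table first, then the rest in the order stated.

table();
translate([591, -378, 0]) stool();
translate([591, 1082, 0]) stool();
translate([-380, 352, 0]) stool();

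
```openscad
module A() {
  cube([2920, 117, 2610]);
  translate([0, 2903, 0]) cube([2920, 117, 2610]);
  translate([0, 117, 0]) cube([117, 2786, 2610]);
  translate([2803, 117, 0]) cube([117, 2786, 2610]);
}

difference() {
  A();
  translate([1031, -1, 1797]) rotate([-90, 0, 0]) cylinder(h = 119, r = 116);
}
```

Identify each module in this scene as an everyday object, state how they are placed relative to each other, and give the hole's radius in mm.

A is a house frame. The house frame has a circular hole through its front wall. The hole's radius is 116 mm.

The subtracted cylinder has r = 116 mm.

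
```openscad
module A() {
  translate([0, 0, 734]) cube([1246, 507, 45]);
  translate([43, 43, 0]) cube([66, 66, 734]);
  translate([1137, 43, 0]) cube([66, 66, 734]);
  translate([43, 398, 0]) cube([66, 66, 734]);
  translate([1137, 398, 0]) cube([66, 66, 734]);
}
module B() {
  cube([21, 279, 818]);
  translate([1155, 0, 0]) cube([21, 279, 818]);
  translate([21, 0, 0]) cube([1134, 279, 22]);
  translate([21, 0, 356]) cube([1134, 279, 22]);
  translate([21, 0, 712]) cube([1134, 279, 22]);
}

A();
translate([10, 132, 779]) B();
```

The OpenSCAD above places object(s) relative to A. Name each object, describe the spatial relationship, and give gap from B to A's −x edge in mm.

A is a table. B is a bookshelf. The bookshelf is on top of the table. The gap from the bookshelf to the table's −x edge is 10 mm.

The bookshelf's min-x is at 10; the table's min-x is 0; gap = 10 mm.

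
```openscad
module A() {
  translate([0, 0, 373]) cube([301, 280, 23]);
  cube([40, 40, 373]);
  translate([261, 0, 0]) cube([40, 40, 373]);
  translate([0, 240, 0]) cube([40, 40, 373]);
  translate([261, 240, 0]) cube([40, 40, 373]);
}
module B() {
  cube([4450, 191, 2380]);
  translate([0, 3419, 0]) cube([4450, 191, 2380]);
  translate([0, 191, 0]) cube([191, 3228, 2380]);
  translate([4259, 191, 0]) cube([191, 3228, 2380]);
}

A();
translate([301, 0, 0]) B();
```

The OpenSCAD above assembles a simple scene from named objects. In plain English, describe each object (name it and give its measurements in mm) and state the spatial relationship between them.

A is a simple wooden stool: a rectangular seat 301 mm (x) by 280 mm (y), 23 mm thick, top face at z = 396 mm, on four square legs, each 40×40 mm in cross-section. The legs rest on z = 0, each flush with a corner of the seat.

B is a box-shaped house frame (walls only): outside footprint 4450×3610 mm, wall height 2380 mm, wall thickness 191 mm. The two y-facing walls run the full x-width; the two x-facing walls fit between the inner faces of the y-facing walls.

The house frame is against the stool's +x side, with their −y faces flush.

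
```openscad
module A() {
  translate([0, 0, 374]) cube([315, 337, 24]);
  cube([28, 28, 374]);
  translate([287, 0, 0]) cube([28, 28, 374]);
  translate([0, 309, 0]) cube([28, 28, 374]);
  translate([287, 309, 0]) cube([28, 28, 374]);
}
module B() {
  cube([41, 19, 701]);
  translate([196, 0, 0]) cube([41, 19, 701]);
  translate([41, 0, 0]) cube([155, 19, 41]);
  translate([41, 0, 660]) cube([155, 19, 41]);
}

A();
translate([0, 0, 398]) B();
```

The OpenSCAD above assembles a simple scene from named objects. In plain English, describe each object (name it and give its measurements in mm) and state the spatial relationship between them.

A is a four-legged stool. The seat is a 315×337×24 mm slab whose top surface is at z = 398 mm; four square legs, each 28×28 mm in cross-section, run from the floor (z = 0) to the underside of the seat, each flush with a corner of the seat.

B is a rectangular picture frame lying in the x–z plane (depth along y). The opening is 155 mm wide (x) by 619 mm tall (z), surrounded by a border 41 mm wide on all four sides. The frame is 19 mm deep and is made of two full-height vertical stiles with two horizontal rails fitted between them.

The picture frame is on top of the stool.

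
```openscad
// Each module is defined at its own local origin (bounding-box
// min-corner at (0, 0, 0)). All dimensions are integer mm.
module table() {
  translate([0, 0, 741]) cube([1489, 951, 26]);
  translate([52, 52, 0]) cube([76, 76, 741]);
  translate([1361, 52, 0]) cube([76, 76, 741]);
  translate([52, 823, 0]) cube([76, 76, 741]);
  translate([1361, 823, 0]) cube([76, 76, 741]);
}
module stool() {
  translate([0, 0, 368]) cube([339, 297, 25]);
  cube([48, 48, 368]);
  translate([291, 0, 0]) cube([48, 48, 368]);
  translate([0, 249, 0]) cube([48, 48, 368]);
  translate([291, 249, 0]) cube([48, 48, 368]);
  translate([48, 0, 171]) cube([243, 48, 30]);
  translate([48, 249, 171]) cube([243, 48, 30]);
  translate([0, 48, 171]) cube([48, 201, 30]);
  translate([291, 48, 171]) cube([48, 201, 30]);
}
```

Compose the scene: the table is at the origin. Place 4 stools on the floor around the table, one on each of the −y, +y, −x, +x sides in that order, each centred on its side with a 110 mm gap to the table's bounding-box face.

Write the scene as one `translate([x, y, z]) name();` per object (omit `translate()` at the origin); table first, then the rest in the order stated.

table();
translate([575, -407, 0]) stool();
translate([575, 1061, 0]) stool();
translate([-449, 327, 0]) stool();
translate([1599, 327, 0]) stool();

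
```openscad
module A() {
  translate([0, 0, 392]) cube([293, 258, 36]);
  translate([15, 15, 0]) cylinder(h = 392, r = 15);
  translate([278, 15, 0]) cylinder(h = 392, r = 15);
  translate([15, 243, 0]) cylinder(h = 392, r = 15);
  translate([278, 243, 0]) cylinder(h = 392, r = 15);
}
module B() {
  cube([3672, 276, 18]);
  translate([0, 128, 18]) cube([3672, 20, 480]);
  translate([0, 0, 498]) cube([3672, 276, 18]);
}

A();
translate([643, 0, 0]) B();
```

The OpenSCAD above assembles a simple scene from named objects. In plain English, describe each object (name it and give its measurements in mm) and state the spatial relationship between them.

A is a four-legged stool. The seat is a 293×258×36 mm slab whose top surface is at z = 428 mm; four round legs, each 30 mm in diameter, run from the floor (z = 0) to the underside of the seat, each leg's axis is inset half a diameter from the nearest pair of seat edges (so the leg's bounding box is flush with the corner).

B is an I-beam lying along x, 3672 mm long. Overall section height 516 mm. Two flanges 276 mm wide (y) and 18 mm thick, one on the floor and one at the top; a web 20 mm thick runs between them, centred on the flange width.

The I-beam is on the floor beside the stool on its +x side.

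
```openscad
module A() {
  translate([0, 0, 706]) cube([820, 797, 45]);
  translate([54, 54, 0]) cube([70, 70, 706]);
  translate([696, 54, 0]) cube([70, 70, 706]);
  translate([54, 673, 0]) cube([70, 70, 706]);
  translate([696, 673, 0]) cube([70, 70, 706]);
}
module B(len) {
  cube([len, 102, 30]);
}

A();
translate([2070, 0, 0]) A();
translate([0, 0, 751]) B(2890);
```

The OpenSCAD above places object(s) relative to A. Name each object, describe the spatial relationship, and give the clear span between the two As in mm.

A is a table. B is a beam. A beam spans the tops of two tables. The clear span between the two tables is 1250 mm.

Second table starts at x = 2070; first ends at x = 820; clear span = 2070 − 820 = 1250 mm.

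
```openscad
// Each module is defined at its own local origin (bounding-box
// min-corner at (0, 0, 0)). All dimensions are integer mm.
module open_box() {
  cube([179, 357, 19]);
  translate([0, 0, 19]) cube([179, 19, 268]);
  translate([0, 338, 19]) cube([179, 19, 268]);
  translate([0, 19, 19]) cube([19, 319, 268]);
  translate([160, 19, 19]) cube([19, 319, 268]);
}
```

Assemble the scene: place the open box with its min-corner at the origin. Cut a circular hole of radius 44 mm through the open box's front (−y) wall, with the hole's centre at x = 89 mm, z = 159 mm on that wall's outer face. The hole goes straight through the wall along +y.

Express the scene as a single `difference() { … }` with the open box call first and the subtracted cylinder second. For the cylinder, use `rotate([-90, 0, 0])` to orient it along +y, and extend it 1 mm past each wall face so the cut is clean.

difference() {
  open_box();
  translate([89, -1, 159]) rotate([-90, 0, 0]) cylinder(h = 21, r = 44);
}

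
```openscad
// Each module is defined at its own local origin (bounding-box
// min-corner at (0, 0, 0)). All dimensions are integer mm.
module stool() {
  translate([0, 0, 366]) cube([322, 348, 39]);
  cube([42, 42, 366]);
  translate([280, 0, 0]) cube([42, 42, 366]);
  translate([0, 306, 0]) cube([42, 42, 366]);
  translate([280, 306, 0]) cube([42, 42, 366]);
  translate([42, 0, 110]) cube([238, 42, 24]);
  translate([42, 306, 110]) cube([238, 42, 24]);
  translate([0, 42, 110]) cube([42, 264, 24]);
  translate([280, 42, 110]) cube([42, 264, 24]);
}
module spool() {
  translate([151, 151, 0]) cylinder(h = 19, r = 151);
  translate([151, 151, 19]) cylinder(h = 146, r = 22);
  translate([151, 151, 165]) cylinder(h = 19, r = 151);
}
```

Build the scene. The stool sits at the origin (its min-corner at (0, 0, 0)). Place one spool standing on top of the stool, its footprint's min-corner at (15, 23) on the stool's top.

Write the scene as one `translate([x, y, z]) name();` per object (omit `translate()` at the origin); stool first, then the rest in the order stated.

stool();
translate([15, 23, 405]) spool();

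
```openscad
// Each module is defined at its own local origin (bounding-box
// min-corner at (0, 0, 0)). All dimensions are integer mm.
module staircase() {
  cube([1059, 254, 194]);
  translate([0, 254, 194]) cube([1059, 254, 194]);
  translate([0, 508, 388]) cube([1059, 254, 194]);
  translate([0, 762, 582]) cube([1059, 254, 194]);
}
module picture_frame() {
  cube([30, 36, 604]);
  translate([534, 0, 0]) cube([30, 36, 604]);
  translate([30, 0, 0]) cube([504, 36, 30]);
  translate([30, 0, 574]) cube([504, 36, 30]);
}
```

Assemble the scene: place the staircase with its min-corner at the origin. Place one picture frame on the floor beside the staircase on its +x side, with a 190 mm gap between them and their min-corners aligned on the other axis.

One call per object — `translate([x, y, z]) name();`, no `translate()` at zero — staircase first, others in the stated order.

staircase();
translate([1249, 0, 0]) picture_frame();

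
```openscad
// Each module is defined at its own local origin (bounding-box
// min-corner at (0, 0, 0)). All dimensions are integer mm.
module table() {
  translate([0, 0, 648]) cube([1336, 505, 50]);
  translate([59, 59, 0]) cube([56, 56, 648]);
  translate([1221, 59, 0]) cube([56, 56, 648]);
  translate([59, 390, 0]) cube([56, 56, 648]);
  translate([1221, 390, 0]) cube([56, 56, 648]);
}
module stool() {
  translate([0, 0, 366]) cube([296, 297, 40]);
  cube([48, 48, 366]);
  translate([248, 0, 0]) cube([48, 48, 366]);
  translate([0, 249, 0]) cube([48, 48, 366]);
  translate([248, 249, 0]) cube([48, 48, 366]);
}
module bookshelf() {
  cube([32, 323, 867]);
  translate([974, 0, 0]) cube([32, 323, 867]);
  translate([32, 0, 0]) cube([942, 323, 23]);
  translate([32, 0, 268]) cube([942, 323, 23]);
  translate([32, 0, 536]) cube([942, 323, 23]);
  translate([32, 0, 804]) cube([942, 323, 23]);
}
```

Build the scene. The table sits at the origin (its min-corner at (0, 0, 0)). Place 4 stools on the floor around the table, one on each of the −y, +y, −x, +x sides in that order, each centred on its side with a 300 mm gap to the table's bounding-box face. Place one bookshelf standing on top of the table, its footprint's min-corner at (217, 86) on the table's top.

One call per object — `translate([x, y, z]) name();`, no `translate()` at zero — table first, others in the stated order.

table();
translate([520, -597, 0]) stool();
translate([520, 805, 0]) stool();
translate([-596, 104, 0]) stool();
translate([1636, 104, 0]) stool();
translate([217, 86, 698]) bookshelf();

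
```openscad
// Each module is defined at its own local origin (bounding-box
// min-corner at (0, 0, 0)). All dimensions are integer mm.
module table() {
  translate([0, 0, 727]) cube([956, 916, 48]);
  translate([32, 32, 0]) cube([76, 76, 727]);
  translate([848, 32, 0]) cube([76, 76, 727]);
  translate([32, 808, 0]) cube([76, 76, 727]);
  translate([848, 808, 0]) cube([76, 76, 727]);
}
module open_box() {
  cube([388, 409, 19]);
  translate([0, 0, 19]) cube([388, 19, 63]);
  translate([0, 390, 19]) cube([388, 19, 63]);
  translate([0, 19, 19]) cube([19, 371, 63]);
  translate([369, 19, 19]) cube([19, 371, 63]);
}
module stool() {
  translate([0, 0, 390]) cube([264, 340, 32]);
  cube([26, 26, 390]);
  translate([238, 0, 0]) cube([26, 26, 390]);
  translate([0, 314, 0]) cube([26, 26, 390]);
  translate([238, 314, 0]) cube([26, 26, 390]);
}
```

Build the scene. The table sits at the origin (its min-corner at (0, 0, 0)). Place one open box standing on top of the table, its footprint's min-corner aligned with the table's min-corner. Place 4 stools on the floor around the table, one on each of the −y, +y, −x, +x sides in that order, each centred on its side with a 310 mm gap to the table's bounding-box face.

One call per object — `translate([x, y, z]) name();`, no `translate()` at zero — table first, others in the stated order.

table();
translate([0, 0, 775]) open_box();
translate([346, -650, 0]) stool();
translate([346, 1226, 0]) stool();
translate([-574, 288, 0]) stool();
translate([1266, 288, 0]) stool();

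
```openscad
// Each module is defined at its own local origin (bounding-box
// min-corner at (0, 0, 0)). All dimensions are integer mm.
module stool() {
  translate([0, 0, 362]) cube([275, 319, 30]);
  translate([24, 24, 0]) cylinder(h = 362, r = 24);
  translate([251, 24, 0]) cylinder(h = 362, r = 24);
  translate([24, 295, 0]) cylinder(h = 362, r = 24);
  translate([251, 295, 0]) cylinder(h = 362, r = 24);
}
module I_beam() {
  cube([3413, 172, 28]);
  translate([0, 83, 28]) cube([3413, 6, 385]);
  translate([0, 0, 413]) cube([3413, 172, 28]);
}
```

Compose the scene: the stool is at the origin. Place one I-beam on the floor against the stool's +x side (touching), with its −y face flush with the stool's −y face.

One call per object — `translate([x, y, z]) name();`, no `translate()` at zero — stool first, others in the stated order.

stool();
translate([275, 0, 0]) I_beam();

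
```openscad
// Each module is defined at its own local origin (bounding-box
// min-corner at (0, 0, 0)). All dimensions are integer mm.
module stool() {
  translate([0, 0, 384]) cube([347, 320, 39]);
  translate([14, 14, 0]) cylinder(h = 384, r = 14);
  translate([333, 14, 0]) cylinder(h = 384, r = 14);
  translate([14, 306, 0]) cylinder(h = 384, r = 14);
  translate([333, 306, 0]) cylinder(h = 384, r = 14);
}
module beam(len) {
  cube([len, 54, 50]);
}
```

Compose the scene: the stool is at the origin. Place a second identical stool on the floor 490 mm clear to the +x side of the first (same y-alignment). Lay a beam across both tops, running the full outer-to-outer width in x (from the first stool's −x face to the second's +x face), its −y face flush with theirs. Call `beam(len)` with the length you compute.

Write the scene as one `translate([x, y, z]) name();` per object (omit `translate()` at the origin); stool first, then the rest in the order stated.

stool();
translate([837, 0, 0]) stool();
translate([0, 0, 423]) beam(1184);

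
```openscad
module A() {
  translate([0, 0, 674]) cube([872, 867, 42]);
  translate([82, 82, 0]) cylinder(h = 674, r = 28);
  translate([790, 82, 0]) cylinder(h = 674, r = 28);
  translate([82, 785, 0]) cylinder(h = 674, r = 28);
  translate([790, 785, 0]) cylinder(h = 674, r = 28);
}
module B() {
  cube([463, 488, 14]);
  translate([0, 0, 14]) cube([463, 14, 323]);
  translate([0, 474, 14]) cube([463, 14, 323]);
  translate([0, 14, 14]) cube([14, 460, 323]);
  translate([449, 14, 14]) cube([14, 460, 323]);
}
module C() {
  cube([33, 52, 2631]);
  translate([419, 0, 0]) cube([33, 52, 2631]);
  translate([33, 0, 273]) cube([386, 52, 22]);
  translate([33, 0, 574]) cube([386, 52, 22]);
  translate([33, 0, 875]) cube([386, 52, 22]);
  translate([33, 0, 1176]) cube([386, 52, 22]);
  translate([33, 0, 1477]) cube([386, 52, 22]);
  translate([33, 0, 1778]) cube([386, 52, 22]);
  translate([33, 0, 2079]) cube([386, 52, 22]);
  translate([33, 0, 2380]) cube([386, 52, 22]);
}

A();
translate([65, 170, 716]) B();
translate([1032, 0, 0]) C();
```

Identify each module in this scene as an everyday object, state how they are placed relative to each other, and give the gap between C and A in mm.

The ladder's nearest face is 160 mm from the table's +x face.

A is a table. B is an open box. C is a ladder. The open box is on top of the table. The ladder is on the floor beside the table on its +x side. The gap between the ladder and the table is 160 mm.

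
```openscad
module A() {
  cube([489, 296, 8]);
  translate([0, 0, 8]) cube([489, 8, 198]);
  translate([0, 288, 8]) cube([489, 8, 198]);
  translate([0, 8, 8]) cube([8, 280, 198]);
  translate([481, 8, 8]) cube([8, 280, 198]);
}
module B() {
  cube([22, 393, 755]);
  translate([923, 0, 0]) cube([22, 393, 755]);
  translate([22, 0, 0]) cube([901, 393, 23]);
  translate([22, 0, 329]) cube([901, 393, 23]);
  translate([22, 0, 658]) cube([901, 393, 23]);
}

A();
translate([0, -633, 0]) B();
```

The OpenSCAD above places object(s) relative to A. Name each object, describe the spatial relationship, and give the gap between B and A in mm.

A is an open box. B is a bookshelf. The bookshelf is on the floor beside the open box on its −y side. The gap between the bookshelf and the open box is 240 mm.

The bookshelf's nearest face is 240 mm from the open box's −y face.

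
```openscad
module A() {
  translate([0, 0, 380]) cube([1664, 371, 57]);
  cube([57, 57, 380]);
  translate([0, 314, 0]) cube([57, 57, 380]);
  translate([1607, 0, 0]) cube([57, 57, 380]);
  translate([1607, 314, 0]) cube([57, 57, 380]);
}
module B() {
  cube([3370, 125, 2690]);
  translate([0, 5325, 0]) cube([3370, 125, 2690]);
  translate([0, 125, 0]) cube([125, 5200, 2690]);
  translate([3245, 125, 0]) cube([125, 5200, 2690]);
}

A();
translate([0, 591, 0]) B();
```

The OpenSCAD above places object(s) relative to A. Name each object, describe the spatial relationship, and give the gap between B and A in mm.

A is a bench. B is a house frame. The house frame is on the floor beside the bench on its +y side. The gap between the house frame and the bench is 220 mm.

The house frame's nearest face is 220 mm from the bench's +y face.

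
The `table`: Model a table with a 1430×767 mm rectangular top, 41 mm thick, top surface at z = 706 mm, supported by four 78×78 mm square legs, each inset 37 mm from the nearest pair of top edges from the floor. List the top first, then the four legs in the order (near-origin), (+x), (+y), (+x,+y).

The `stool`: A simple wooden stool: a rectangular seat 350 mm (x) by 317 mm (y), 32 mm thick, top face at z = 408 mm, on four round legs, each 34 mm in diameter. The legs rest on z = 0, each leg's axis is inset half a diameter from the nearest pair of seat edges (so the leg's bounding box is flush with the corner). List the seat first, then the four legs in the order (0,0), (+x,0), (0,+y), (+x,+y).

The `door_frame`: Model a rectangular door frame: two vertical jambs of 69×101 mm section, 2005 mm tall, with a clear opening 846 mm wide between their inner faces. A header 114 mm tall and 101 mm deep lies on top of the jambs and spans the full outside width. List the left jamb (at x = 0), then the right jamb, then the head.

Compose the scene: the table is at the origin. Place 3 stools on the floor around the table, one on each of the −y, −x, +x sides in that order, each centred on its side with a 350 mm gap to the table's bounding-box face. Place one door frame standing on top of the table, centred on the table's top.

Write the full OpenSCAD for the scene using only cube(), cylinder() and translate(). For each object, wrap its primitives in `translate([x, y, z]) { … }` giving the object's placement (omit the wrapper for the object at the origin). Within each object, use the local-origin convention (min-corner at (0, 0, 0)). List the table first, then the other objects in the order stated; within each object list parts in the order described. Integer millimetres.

translate([0, 0, 665]) cube([1430, 767, 41]);
translate([37, 37, 0]) cube([78, 78, 665]);
translate([1315, 37, 0]) cube([78, 78, 665]);
translate([37, 652, 0]) cube([78, 78, 665]);
translate([1315, 652, 0]) cube([78, 78, 665]);
translate([540, -667, 0]) {
  translate([0, 0, 376]) cube([350, 317, 32]);
  translate([17, 17, 0]) cylinder(h = 376, r = 17);
  translate([333, 17, 0]) cylinder(h = 376, r = 17);
  translate([17, 300, 0]) cylinder(h = 376, r = 17);
  translate([333, 300, 0]) cylinder(h = 376, r = 17);
}
translate([-700, 225, 0]) {
  translate([0, 0, 376]) cube([350, 317, 32]);
  translate([17, 17, 0]) cylinder(h = 376, r = 17);
  translate([333, 17, 0]) cylinder(h = 376, r = 17);
  translate([17, 300, 0]) cylinder(h = 376, r = 17);
  translate([333, 300, 0]) cylinder(h = 376, r = 17);
}
translate([1780, 225, 0]) {
  translate([0, 0, 376]) cube([350, 317, 32]);
  translate([17, 17, 0]) cylinder(h = 376, r = 17);
  translate([333, 17, 0]) cylinder(h = 376, r = 17);
  translate([17, 300, 0]) cylinder(h = 376, r = 17);
  translate([333, 300, 0]) cylinder(h = 376, r = 17);
}
translate([223, 333, 706]) {
  cube([69, 101, 2005]);
  translate([915, 0, 0]) cube([69, 101, 2005]);
  translate([0, 0, 2005]) cube([984, 101, 114]);
}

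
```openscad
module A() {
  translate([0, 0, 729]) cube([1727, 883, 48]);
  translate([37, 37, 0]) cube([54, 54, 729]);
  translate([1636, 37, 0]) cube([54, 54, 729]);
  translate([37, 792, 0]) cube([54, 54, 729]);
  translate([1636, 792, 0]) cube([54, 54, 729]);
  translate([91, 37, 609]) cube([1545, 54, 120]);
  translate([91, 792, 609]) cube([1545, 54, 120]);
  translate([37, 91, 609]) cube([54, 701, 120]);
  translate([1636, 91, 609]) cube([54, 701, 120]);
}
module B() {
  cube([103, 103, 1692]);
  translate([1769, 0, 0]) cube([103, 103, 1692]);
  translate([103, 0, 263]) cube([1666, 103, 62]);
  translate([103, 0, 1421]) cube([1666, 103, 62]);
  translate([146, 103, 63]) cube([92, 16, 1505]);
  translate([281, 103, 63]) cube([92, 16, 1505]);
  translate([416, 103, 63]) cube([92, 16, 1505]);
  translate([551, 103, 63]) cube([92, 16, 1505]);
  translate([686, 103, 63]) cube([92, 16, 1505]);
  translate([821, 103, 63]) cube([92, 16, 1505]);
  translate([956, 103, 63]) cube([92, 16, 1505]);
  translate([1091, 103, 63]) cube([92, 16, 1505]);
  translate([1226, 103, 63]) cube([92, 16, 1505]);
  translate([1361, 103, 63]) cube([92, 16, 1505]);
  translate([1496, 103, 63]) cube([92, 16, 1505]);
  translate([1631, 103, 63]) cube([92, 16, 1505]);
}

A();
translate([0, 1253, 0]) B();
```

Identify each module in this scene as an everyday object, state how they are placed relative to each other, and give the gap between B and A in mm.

The fence section's nearest face is 370 mm from the table's +y face.

A is a table. B is a fence section. The fence section is on the floor beside the table on its +y side. The gap between the fence section and the table is 370 mm.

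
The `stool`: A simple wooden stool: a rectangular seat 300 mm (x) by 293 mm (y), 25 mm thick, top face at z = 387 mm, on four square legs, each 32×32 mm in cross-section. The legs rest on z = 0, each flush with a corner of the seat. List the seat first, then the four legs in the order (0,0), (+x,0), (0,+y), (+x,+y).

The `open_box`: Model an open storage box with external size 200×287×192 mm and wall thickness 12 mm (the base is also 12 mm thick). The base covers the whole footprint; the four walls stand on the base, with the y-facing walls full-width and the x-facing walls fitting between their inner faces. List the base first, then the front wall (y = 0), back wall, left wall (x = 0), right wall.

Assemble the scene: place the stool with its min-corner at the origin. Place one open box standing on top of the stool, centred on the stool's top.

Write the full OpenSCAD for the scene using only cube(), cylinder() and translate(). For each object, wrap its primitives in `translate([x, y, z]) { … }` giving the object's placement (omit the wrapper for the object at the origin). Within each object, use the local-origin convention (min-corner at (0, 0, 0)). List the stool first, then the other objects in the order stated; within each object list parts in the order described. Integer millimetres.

translate([0, 0, 362]) cube([300, 293, 25]);
cube([32, 32, 362]);
translate([268, 0, 0]) cube([32, 32, 362]);
translate([0, 261, 0]) cube([32, 32, 362]);
translate([268, 261, 0]) cube([32, 32, 362]);
translate([50, 3, 387]) {
  cube([200, 287, 12]);
  translate([0, 0, 12]) cube([200, 12, 180]);
  translate([0, 275, 12]) cube([200, 12, 180]);
  translate([0, 12, 12]) cube([12, 263, 180]);
  translate([188, 12, 12]) cube([12, 263, 180]);
}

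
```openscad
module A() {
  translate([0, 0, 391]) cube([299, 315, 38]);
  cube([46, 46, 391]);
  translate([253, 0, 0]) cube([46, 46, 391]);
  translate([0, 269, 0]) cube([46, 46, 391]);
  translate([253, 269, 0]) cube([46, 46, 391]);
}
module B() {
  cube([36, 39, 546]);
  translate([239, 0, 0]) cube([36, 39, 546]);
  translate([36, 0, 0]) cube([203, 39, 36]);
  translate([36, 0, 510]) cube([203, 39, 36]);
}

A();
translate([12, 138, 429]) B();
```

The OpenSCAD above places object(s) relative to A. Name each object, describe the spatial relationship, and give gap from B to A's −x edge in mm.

The picture frame's min-x is at 12; the stool's min-x is 0; gap = 12 mm.

A is a stool. B is a picture frame. The picture frame is on top of the stool, centred. The gap from the picture frame to the stool's −x edge is 12 mm.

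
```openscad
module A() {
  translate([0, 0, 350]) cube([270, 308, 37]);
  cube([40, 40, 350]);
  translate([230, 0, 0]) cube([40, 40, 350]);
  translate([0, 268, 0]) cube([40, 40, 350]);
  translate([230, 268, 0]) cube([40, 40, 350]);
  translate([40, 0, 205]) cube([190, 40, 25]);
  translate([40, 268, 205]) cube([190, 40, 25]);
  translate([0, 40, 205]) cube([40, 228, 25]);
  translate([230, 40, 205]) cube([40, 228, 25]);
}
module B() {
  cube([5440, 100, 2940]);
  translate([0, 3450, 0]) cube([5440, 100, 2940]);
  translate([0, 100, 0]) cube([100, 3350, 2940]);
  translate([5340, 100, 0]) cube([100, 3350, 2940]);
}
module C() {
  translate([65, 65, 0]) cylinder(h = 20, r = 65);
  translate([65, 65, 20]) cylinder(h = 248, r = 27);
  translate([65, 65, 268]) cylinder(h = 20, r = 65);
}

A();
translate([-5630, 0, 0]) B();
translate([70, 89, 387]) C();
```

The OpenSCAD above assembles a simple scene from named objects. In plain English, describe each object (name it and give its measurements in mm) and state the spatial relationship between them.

A is a four-legged stool. The seat is a 270×308×37 mm slab whose top surface is at z = 387 mm; four square legs, each 40×40 mm in cross-section, run from the floor (z = 0) to the underside of the seat, each flush with a corner of the seat. Four stretchers, 40 mm wide and 25 mm tall, connect adjacent legs with their undersides at z = 205 mm, each running between the inner faces of the legs it joins and aligned with the legs' outer faces on the other axis.

B is the wall frame of a small rectangular building: four walls, each 2940 mm tall and 100 mm thick, enclosing a footprint 5440 mm (x) by 3550 mm (y) outside-to-outside, with no floor or roof. The front and back walls (the −y and +y sides) span the full width; the two side walls fit between them.

C is a spool: two coaxial disc flanges of radius 65 mm and thickness 20 mm, joined by a core cylinder of radius 27 mm and height 248 mm. The lower flange rests on z = 0 and the three cylinders share a vertical axis.

The house frame is on the floor beside the stool on its −x side. The spool is on top of the stool, centred.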